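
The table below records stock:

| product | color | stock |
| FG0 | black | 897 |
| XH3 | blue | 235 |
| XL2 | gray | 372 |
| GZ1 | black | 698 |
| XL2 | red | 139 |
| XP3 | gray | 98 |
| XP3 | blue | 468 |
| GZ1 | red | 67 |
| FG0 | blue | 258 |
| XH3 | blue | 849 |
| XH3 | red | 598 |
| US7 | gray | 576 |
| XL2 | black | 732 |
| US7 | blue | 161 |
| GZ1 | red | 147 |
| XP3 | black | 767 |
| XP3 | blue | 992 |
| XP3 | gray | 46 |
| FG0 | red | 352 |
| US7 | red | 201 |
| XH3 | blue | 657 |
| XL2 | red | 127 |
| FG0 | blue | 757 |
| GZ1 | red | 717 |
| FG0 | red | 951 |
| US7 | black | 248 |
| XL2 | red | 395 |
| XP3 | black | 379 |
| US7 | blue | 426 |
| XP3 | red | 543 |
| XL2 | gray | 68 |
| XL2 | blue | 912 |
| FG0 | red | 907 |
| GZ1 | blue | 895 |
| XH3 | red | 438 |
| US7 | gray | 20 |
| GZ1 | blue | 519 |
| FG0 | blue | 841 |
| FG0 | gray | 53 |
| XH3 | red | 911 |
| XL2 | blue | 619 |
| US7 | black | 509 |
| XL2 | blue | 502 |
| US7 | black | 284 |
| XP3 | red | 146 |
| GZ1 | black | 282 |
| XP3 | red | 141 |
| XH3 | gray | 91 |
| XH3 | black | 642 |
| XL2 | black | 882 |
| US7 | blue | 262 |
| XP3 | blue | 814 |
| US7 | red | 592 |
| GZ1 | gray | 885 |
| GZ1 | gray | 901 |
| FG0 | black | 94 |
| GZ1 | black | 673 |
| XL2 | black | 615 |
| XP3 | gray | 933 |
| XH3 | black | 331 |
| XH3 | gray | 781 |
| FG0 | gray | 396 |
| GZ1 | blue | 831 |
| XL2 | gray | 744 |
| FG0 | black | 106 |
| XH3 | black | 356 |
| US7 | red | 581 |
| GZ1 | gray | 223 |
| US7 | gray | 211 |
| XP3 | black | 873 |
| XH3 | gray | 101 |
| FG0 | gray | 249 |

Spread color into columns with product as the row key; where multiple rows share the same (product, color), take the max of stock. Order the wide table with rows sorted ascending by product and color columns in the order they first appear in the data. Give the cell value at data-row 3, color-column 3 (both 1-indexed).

576

With rows sorted ascending by product, row 3 is product=US7. color columns in first-appearance order: black, blue, gray, red; column 3 is gray.
Long rows with product=US7, color=gray: max(576, 20, 211) = 576.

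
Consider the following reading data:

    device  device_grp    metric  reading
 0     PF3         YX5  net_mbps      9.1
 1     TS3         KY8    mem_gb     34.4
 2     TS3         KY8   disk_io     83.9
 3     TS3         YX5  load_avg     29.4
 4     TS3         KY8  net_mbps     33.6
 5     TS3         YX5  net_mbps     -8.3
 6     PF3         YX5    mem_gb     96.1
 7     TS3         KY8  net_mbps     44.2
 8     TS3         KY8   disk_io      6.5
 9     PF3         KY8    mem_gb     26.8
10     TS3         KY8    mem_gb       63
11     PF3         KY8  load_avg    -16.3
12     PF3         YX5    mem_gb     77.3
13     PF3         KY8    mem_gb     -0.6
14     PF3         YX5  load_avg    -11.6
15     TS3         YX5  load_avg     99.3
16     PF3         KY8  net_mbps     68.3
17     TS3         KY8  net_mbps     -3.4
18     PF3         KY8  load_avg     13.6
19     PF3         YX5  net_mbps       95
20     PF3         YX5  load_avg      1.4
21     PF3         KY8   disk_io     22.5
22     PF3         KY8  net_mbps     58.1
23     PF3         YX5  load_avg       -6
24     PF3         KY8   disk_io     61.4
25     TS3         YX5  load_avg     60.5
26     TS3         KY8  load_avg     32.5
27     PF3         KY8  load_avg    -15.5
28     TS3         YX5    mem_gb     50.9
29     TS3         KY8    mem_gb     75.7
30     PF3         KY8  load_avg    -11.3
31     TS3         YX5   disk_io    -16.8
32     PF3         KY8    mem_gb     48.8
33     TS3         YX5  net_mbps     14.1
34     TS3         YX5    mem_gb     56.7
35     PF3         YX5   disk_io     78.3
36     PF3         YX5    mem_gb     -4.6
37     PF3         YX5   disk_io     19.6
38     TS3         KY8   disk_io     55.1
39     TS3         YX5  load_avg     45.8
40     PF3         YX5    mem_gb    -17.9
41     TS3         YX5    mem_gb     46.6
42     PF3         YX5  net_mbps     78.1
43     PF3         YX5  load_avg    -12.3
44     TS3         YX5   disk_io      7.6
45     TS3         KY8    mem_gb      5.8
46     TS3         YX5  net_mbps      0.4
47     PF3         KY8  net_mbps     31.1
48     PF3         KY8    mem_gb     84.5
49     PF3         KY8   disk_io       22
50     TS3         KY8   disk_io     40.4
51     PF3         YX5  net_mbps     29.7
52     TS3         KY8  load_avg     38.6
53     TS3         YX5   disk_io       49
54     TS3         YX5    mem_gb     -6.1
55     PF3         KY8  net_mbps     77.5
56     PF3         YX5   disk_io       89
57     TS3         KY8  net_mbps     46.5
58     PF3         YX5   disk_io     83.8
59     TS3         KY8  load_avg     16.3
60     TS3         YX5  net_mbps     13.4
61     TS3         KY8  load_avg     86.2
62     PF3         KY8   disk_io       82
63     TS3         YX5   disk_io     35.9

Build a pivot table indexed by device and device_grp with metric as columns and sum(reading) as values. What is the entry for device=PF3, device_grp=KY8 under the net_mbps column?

Rows with device=PF3, device_grp=KY8 and metric=net_mbps: reading values are 68.3, 58.1, 31.1, 77.5.
68.3 + 58.1 + 31.1 + 77.5 = 235.

235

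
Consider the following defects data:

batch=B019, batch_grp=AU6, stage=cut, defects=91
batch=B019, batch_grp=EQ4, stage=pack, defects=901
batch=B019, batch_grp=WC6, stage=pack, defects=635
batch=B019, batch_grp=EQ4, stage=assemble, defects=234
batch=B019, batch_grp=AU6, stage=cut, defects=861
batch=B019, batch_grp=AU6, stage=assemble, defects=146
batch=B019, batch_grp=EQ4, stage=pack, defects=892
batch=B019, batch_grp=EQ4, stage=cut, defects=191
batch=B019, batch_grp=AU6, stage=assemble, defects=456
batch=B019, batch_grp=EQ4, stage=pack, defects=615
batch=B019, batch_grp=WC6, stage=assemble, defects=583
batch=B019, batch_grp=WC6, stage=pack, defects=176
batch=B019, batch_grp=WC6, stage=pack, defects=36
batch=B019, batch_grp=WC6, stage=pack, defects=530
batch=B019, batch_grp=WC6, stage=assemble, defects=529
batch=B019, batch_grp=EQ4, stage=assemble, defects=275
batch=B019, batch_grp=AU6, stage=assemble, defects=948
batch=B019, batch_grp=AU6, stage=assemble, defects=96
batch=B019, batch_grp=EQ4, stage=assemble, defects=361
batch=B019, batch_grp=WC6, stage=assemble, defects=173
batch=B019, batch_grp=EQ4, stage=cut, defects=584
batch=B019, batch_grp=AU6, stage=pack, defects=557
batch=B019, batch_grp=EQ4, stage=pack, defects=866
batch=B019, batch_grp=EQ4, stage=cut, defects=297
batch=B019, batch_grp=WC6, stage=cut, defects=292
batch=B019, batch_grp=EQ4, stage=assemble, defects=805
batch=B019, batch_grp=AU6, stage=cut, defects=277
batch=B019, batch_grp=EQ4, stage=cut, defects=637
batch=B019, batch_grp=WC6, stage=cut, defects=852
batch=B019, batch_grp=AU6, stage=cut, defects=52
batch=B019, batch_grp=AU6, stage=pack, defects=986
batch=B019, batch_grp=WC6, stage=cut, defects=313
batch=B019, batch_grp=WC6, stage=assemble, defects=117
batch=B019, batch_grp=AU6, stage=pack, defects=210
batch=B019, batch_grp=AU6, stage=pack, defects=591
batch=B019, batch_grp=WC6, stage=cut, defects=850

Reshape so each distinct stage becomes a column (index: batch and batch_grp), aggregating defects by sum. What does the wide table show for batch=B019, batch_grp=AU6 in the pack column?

Rows with batch=B019, batch_grp=AU6 and stage=pack: defects values are 557, 986, 210, 591.
557 + 986 + 210 + 591 = 2344.

2344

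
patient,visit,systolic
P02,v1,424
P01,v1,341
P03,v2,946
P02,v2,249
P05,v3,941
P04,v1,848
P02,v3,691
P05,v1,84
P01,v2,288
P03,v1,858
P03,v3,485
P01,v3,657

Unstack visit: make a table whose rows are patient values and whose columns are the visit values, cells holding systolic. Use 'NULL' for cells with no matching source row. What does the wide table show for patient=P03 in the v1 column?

The long row with patient=P03, visit=v1 has systolic=858.

858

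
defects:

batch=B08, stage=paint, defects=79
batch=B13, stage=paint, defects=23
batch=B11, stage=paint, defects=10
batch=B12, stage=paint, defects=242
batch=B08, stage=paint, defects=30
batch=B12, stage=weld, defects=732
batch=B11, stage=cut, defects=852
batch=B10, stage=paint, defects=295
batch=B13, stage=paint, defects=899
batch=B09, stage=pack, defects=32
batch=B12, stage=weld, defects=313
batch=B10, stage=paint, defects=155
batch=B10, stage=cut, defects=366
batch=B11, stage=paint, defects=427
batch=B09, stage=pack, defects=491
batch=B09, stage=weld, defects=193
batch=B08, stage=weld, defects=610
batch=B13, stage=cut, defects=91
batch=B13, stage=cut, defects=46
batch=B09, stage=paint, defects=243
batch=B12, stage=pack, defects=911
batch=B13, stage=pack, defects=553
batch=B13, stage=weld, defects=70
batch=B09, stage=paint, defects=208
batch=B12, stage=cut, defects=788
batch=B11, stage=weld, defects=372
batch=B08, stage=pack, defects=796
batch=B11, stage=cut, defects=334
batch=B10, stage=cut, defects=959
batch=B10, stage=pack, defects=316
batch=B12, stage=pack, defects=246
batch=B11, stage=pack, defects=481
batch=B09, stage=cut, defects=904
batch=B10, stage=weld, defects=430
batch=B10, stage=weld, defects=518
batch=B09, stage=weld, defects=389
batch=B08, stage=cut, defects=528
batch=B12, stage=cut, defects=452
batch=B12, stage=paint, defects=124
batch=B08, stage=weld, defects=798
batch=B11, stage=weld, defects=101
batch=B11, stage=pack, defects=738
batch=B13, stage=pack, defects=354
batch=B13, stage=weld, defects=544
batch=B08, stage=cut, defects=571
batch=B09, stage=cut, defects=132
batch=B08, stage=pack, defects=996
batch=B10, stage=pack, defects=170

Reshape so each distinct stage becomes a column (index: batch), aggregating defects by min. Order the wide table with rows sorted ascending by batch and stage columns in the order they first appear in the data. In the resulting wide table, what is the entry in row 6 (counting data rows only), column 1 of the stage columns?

23

With rows sorted ascending by batch, row 6 is batch=B13. stage columns in first-appearance order: paint, weld, cut, pack; column 1 is paint.
Long rows with batch=B13, stage=paint: min(23, 899) = 23.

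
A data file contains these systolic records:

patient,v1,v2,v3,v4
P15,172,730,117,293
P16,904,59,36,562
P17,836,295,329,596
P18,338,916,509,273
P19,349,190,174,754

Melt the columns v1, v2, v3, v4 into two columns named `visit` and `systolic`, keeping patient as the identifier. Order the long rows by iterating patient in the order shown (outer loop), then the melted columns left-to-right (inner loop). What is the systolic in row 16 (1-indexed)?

273

20 rows total (5 × 4). Row 16: index ⌊(16-1)/4⌋ = 3 into patient → P18; (16-1) mod 4 = 3 into the melted columns → v4.
So row 16 is (P18, v4, 273); systolic = 273.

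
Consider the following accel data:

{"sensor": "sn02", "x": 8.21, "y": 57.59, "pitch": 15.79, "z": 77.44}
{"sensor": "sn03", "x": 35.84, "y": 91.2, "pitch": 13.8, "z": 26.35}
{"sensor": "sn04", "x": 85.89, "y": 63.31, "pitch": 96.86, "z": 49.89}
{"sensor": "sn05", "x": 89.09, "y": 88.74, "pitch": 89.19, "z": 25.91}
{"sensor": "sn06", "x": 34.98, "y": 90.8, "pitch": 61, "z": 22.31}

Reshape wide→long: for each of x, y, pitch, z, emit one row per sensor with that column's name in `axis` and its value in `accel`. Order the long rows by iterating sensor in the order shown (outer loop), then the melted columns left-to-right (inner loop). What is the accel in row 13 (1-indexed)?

20 rows total (5 × 4). Row 13: index ⌊(13-1)/4⌋ = 3 into sensor → sn05; (13-1) mod 4 = 0 into the melted columns → x.
So row 13 is (sn05, x, 89.09); accel = 89.09.

89.09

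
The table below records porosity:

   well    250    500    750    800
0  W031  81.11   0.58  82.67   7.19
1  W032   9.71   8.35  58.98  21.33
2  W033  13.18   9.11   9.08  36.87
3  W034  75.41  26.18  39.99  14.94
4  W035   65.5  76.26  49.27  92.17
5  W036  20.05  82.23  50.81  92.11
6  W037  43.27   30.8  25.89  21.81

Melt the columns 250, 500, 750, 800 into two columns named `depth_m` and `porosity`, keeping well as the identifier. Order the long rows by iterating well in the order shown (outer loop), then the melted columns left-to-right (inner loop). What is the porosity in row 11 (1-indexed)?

28 rows total (7 × 4). Row 11: index ⌊(11-1)/4⌋ = 2 into well → W033; (11-1) mod 4 = 2 into the melted columns → 750.
So row 11 is (W033, 750, 9.08); porosity = 9.08.

9.08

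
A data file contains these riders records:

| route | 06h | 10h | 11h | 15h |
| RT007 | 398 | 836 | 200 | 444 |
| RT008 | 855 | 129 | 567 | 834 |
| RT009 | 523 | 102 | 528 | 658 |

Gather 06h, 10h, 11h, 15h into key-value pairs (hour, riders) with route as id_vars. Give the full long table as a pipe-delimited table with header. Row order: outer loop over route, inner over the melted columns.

Each (route, column) pair becomes one row: 3 × 4 = 12 rows.
For example, (RT007, 06h) → riders=398.

| route | hour | riders |
| RT007 | 06h | 398 |
| RT007 | 10h | 836 |
| RT007 | 11h | 200 |
| RT007 | 15h | 444 |
| RT008 | 06h | 855 |
| RT008 | 10h | 129 |
| RT008 | 11h | 567 |
| RT008 | 15h | 834 |
| RT009 | 06h | 523 |
| RT009 | 10h | 102 |
| RT009 | 11h | 528 |
| RT009 | 15h | 658 |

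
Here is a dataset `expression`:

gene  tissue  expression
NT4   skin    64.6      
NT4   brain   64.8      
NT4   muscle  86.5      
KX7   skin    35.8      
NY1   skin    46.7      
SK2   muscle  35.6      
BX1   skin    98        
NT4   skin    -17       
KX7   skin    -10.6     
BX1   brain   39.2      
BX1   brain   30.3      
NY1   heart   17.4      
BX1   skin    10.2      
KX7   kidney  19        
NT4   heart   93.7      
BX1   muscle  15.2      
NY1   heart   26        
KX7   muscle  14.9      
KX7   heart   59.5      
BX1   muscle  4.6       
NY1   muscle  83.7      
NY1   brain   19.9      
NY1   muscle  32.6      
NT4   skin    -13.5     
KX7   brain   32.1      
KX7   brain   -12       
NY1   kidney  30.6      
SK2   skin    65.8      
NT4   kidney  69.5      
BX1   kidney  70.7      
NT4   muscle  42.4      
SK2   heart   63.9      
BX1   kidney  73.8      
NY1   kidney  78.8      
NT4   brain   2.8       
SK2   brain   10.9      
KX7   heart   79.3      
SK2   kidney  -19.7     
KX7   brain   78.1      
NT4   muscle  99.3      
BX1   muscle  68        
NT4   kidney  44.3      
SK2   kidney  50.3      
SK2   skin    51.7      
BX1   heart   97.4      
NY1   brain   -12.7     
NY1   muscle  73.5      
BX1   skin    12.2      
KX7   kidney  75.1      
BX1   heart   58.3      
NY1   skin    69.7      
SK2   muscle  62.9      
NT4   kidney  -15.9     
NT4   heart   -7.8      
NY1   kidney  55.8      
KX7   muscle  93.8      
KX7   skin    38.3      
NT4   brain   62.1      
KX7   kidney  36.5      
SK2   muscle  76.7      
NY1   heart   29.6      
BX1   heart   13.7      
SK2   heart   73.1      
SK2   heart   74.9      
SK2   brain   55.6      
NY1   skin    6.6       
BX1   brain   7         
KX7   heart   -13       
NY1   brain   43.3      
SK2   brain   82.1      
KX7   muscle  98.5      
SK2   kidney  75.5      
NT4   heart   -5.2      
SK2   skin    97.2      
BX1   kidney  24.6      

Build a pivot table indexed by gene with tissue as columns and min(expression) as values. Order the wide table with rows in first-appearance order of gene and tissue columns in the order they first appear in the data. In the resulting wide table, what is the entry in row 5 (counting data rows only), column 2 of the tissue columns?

With rows in first-appearance order of gene, row 5 is gene=BX1. tissue columns in first-appearance order: skin, brain, muscle, heart, kidney; column 2 is brain.
Long rows with gene=BX1, tissue=brain: min(39.2, 30.3, 7) = 7.

7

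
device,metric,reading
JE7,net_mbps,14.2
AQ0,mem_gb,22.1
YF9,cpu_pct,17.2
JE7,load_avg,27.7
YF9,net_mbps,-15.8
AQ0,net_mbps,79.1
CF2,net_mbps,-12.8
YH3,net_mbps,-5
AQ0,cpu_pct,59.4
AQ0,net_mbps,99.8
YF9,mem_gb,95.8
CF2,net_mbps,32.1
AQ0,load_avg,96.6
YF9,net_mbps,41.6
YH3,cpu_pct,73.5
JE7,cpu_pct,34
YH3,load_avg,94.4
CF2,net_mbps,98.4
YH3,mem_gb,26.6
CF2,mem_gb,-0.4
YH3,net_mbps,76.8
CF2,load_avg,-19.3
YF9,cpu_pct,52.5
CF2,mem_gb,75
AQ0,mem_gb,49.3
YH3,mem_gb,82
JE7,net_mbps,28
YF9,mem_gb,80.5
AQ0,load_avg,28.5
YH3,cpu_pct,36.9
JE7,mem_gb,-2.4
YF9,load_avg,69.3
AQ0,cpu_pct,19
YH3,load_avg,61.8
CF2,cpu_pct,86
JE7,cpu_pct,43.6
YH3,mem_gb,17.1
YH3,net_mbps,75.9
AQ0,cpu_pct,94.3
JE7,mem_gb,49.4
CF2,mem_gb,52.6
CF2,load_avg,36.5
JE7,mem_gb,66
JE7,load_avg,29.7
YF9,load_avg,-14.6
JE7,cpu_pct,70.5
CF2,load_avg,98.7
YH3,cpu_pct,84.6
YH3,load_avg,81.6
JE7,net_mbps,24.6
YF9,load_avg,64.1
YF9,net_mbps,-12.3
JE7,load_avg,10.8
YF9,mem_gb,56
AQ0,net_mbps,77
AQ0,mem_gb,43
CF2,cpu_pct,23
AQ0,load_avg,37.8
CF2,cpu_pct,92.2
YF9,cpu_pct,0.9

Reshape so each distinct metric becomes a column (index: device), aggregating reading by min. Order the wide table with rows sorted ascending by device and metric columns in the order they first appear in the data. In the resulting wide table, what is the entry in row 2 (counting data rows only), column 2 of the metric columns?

-0.4

With rows sorted ascending by device, row 2 is device=CF2. metric columns in first-appearance order: net_mbps, mem_gb, cpu_pct, load_avg; column 2 is mem_gb.
Long rows with device=CF2, metric=mem_gb: min(-0.4, 75, 52.6) = -0.4.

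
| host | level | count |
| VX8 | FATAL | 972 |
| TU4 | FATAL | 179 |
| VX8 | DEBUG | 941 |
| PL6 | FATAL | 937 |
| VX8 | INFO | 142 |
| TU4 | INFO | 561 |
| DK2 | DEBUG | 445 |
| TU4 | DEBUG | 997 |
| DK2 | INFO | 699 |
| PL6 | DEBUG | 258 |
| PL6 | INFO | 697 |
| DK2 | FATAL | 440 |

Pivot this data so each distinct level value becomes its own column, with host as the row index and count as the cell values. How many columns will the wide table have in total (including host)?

1 column for host plus 3 distinct level values → 4 columns.

4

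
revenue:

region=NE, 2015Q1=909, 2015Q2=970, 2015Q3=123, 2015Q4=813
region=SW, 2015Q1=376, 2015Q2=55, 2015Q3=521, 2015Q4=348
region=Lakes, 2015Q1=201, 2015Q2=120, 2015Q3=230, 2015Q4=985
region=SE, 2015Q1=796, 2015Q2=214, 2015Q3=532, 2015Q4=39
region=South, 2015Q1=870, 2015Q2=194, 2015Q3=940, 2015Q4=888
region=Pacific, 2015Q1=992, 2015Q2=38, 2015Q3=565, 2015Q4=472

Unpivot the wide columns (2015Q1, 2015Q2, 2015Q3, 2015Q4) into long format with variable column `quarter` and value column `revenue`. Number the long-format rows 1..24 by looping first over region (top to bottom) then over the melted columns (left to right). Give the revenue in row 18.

194

24 rows total (6 × 4). Row 18: index ⌊(18-1)/4⌋ = 4 into region → South; (18-1) mod 4 = 1 into the melted columns → 2015Q2.
So row 18 is (South, 2015Q2, 194); revenue = 194.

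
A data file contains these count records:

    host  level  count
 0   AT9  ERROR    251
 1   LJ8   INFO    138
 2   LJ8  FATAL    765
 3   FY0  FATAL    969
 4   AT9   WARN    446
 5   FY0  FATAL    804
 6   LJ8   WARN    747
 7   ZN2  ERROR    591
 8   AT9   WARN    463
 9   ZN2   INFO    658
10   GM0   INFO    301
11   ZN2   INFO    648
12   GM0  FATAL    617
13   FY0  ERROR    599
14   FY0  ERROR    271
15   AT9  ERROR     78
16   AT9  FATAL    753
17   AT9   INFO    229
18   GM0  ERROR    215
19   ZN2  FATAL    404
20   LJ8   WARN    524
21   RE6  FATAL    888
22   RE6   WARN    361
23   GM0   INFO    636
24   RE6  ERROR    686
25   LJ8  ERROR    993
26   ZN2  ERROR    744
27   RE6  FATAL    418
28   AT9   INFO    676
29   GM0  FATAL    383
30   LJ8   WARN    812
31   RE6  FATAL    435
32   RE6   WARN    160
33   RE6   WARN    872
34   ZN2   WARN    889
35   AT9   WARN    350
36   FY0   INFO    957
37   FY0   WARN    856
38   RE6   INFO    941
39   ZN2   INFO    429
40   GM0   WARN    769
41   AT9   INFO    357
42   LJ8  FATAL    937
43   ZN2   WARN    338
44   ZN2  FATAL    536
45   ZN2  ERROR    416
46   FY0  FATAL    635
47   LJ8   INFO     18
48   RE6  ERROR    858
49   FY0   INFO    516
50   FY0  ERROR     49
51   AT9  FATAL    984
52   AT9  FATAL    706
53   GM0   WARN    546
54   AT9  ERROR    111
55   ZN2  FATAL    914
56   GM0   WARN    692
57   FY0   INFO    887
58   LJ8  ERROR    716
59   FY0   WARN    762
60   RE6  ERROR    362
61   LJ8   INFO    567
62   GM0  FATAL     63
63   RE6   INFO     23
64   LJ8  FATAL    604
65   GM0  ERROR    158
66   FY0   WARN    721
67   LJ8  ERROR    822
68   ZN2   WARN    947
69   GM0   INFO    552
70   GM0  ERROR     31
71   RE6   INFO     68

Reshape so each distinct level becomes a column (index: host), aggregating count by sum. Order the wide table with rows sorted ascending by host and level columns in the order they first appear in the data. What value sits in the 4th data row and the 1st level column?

2531

With rows sorted ascending by host, row 4 is host=LJ8. level columns in first-appearance order: ERROR, INFO, FATAL, WARN; column 1 is ERROR.
Long rows with host=LJ8, level=ERROR: 993 + 716 + 822 = 2531.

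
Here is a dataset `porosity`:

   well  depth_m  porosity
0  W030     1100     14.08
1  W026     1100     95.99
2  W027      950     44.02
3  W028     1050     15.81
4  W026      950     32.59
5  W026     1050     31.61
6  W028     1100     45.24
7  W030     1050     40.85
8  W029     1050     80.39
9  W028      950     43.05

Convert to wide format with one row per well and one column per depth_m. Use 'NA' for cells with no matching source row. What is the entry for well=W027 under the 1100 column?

NA

No long-format row has well=W027 and depth_m=1100, so the cell is NA.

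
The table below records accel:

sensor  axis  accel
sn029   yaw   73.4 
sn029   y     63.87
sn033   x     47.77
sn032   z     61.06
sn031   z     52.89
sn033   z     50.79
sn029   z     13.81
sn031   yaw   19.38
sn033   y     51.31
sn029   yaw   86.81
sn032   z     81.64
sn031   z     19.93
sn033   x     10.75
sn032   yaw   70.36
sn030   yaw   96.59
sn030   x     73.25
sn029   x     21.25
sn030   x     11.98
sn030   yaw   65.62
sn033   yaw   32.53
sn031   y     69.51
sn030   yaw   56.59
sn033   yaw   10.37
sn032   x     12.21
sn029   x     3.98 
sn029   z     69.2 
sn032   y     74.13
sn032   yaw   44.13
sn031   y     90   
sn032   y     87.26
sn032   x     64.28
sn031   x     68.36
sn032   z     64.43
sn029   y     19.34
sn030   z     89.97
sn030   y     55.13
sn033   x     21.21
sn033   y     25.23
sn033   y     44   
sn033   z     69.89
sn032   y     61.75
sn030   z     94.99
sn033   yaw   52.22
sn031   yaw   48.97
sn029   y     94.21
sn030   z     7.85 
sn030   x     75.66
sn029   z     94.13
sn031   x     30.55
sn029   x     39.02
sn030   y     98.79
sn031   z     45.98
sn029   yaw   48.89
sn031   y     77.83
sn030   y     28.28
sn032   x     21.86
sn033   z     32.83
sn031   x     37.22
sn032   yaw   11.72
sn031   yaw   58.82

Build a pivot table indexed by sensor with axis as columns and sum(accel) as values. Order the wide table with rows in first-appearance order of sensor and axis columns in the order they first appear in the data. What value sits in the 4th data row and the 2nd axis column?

237.34

With rows in first-appearance order of sensor, row 4 is sensor=sn031. axis columns in first-appearance order: yaw, y, x, z; column 2 is y.
Long rows with sensor=sn031, axis=y: 69.51 + 90 + 77.83 = 237.34.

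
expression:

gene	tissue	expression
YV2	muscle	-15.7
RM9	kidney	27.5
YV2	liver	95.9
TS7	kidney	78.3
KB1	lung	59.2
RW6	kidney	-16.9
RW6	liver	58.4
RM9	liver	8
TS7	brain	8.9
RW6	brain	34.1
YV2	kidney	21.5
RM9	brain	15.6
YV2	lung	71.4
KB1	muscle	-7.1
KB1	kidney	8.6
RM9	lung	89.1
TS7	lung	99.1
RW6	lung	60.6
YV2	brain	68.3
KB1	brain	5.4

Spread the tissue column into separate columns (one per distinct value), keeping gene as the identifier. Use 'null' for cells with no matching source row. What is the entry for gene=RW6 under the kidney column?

The long row with gene=RW6, tissue=kidney has expression=-16.9.

-16.9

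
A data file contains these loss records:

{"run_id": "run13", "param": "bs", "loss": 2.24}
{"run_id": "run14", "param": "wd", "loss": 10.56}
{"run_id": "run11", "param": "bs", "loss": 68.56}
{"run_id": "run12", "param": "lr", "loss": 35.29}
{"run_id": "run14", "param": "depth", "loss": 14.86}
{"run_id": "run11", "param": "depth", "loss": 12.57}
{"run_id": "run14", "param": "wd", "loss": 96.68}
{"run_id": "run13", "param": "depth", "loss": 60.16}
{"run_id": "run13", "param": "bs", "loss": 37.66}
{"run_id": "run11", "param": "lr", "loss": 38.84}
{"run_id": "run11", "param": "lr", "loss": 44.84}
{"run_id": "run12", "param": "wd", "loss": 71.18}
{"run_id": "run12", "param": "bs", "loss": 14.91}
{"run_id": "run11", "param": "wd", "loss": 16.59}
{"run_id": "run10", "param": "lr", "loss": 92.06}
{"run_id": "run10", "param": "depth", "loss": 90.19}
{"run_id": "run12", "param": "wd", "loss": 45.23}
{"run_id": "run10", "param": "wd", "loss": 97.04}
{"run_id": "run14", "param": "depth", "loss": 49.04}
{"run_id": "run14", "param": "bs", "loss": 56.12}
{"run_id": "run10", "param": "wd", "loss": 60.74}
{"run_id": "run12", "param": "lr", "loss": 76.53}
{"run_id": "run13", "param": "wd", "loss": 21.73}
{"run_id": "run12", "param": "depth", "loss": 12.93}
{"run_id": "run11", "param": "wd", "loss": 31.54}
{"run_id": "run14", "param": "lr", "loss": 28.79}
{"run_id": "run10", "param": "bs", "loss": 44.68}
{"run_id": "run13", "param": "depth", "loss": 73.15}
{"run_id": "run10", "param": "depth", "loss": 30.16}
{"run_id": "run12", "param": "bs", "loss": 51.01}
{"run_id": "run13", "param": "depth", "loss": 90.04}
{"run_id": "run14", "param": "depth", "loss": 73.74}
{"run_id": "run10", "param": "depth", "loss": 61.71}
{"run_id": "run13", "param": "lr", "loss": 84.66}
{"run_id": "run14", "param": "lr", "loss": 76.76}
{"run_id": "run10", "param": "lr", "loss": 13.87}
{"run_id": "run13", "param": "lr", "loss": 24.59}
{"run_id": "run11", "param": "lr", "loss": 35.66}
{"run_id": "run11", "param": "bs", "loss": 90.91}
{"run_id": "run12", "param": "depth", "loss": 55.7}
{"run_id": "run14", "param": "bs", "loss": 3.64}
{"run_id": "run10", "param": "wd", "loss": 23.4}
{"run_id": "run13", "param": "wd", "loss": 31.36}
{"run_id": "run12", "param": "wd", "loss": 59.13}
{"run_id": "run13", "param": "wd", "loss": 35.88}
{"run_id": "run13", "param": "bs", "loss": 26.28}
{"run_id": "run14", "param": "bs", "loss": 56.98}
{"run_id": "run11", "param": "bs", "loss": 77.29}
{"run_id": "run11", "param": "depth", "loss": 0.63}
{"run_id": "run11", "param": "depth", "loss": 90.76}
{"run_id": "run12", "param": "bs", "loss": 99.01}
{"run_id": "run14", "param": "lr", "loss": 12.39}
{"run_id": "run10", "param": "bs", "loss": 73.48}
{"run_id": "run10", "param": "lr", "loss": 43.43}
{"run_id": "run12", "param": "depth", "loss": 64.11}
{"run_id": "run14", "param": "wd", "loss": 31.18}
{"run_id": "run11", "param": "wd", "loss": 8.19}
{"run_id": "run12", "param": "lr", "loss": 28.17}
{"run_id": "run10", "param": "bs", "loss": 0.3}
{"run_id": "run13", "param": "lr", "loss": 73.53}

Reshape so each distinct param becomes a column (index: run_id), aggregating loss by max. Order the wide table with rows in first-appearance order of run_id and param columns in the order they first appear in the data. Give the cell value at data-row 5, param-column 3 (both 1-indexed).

With rows in first-appearance order of run_id, row 5 is run_id=run10. param columns in first-appearance order: bs, wd, lr, depth; column 3 is lr.
Long rows with run_id=run10, param=lr: max(92.06, 13.87, 43.43) = 92.06.

92.06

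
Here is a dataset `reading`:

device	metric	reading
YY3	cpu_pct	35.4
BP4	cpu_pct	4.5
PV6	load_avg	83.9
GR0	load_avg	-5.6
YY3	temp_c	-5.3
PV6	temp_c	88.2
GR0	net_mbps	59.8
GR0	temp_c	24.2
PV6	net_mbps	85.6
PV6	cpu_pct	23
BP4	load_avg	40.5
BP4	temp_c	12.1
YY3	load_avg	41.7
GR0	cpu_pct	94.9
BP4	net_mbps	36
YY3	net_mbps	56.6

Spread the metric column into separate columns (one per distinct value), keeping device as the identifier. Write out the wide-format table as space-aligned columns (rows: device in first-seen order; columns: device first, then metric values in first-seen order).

device  cpu_pct  load_avg  temp_c  net_mbps
YY3     35.4     41.7      -5.3    56.6    
BP4     4.5      40.5      12.1    36      
PV6     23       83.9      88.2    85.6    
GR0     94.9     -5.6      24.2    59.8    

Columns: device plus the 4 distinct metric values (cpu_pct, load_avg, temp_c, net_mbps).
For example, row YY3 column cpu_pct takes reading=35.4 from the long row (YY3, cpu_pct).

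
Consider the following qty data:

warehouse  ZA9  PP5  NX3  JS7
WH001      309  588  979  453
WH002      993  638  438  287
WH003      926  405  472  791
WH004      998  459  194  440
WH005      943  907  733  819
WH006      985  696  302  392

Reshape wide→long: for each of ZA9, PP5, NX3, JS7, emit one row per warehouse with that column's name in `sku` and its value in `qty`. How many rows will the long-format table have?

6 warehouse values × 4 melted columns = 24 rows.

24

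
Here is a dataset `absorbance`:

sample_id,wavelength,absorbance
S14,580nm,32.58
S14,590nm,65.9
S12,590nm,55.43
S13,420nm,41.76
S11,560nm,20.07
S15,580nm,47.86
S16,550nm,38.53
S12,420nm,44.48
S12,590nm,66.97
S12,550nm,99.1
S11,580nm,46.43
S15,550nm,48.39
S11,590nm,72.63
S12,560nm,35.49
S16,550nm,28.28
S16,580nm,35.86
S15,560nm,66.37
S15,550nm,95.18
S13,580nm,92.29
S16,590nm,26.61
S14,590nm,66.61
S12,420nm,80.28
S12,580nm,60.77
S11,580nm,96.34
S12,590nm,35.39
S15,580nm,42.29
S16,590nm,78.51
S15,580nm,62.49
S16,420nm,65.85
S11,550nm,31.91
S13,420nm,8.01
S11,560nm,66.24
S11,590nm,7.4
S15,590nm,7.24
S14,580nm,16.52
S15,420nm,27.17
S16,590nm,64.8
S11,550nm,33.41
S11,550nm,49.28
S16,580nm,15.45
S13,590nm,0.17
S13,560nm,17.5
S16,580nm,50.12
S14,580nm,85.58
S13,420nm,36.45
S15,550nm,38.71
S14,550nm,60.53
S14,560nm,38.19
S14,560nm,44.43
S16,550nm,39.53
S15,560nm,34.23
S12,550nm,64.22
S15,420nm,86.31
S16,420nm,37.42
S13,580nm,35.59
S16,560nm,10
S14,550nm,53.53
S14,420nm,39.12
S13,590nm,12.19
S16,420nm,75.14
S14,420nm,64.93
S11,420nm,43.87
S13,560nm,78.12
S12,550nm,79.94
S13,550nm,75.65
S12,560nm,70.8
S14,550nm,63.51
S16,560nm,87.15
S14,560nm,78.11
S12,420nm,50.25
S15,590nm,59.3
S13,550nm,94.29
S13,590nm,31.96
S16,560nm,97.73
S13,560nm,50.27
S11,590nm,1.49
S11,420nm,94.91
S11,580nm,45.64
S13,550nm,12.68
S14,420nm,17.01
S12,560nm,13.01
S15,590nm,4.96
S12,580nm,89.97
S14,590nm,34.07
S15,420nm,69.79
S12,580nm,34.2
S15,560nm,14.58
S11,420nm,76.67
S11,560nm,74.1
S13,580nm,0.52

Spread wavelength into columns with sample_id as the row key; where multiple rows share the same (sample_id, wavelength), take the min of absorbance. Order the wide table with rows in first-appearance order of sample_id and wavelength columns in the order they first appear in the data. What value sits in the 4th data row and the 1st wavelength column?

With rows in first-appearance order of sample_id, row 4 is sample_id=S11. wavelength columns in first-appearance order: 580nm, 590nm, 420nm, 560nm, 550nm; column 1 is 580nm.
Long rows with sample_id=S11, wavelength=580nm: min(46.43, 96.34, 45.64) = 45.64.

45.64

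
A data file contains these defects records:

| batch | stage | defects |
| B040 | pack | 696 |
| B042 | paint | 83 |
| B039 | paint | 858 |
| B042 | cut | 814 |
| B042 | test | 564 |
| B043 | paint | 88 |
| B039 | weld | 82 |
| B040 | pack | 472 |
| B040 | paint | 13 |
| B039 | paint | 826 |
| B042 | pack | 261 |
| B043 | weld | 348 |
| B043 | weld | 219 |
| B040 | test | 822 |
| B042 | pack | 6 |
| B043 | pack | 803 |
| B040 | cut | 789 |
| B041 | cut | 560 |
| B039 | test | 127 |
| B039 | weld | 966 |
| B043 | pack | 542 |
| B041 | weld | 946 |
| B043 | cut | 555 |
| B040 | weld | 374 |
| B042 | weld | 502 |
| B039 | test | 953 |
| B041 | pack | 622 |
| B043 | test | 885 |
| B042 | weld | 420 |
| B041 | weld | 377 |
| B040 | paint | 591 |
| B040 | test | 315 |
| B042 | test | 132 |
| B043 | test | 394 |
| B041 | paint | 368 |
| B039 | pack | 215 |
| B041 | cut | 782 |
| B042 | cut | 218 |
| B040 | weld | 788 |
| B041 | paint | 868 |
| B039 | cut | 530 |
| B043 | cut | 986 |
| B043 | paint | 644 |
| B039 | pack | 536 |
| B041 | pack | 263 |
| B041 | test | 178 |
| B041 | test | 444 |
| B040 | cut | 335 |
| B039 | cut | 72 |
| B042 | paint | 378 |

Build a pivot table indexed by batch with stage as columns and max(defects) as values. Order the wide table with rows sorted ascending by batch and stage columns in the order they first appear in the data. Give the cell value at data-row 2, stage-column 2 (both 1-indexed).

With rows sorted ascending by batch, row 2 is batch=B040. stage columns in first-appearance order: pack, paint, cut, test, weld; column 2 is paint.
Long rows with batch=B040, stage=paint: max(13, 591) = 591.

591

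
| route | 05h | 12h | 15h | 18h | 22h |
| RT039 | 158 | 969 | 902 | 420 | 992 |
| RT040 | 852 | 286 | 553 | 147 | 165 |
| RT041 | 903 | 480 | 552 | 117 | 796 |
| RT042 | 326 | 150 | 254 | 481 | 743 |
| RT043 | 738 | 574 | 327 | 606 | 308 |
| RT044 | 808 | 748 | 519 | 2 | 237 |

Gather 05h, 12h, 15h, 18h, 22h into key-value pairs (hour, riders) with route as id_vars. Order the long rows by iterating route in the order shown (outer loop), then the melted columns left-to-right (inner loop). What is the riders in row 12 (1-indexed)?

30 rows total (6 × 5). Row 12: index ⌊(12-1)/5⌋ = 2 into route → RT041; (12-1) mod 5 = 1 into the melted columns → 12h.
So row 12 is (RT041, 12h, 480); riders = 480.

480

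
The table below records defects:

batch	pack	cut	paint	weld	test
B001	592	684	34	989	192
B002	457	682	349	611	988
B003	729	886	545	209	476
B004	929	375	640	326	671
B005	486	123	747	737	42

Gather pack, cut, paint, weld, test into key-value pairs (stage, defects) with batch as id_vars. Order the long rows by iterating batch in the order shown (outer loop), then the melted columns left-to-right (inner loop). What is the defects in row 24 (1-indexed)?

25 rows total (5 × 5). Row 24: index ⌊(24-1)/5⌋ = 4 into batch → B005; (24-1) mod 5 = 3 into the melted columns → weld.
So row 24 is (B005, weld, 737); defects = 737.

737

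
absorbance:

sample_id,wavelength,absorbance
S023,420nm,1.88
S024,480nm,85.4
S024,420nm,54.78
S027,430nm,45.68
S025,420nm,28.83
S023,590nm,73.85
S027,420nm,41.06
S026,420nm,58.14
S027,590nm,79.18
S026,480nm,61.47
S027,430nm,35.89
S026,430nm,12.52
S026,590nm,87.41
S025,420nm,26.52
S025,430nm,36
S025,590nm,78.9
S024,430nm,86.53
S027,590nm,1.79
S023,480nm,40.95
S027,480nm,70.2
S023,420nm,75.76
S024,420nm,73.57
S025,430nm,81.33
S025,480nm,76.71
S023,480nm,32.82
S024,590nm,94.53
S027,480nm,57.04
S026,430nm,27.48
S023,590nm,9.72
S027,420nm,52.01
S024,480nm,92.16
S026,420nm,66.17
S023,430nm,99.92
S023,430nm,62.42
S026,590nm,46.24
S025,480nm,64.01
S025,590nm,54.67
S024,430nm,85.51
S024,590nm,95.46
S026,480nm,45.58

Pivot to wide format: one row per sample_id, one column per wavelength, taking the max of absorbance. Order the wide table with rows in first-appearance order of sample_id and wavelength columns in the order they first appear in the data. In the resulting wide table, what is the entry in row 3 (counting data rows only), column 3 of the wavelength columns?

45.68

With rows in first-appearance order of sample_id, row 3 is sample_id=S027. wavelength columns in first-appearance order: 420nm, 480nm, 430nm, 590nm; column 3 is 430nm.
Long rows with sample_id=S027, wavelength=430nm: max(45.68, 35.89) = 45.68.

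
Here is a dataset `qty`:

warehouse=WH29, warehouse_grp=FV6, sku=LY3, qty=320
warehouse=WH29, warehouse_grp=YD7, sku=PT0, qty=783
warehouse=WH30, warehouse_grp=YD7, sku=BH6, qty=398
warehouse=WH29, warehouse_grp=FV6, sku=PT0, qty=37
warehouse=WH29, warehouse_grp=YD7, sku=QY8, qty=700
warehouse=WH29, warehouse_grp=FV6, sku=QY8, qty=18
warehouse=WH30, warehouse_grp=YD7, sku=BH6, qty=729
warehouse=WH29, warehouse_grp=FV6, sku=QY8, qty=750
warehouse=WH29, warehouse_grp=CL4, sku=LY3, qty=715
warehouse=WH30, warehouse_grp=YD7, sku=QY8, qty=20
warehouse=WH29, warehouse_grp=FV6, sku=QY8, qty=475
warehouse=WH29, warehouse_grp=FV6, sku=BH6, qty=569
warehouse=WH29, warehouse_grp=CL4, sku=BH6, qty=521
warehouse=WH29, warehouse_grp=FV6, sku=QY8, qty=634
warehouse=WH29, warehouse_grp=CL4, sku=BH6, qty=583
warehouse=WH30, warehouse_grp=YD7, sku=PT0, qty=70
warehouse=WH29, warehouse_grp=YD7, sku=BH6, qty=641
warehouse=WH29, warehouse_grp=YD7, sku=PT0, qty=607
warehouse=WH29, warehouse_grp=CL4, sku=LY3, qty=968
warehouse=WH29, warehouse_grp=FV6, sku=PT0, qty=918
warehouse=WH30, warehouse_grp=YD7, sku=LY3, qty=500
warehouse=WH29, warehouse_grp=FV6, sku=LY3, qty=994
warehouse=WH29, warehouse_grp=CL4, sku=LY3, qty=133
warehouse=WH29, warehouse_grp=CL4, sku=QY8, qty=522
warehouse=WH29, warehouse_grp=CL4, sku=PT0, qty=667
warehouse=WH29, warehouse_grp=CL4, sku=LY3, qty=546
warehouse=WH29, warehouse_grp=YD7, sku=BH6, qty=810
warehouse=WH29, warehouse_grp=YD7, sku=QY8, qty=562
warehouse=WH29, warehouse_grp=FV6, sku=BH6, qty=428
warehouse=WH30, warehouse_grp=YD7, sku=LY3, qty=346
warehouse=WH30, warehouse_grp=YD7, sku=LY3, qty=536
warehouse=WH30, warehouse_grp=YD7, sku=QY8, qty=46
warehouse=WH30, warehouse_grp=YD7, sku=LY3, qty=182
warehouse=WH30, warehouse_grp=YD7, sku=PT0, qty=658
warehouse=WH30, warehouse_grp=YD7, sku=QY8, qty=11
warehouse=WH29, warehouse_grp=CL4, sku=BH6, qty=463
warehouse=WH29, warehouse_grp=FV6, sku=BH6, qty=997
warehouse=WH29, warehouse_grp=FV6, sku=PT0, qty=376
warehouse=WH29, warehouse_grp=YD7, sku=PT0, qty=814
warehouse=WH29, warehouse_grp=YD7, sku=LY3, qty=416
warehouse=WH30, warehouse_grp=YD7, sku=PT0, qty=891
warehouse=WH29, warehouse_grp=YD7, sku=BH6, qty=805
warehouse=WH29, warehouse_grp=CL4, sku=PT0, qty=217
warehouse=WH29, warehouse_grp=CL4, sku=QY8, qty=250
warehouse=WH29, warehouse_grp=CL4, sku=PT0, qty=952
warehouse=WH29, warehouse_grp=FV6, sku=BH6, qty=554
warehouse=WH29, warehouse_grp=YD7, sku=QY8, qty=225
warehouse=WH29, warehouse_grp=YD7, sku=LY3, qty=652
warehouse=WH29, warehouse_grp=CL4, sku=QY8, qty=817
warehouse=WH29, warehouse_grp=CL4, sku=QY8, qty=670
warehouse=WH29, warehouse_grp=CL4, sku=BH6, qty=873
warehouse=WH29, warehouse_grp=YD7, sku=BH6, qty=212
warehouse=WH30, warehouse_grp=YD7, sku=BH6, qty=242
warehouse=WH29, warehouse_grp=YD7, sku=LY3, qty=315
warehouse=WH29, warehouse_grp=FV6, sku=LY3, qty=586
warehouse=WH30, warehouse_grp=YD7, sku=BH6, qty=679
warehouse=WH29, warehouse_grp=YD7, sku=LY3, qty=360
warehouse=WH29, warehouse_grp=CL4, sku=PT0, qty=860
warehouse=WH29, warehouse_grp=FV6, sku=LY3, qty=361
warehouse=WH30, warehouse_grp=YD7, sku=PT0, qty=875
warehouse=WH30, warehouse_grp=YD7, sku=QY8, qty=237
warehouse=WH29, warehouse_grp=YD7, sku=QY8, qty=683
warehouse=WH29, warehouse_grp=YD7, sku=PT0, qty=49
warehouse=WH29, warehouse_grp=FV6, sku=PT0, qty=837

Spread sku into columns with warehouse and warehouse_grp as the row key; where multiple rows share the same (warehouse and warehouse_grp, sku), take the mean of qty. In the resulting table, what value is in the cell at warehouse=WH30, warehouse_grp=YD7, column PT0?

623.50

Rows with warehouse=WH30, warehouse_grp=YD7 and sku=PT0: qty values are 70, 658, 891, 875.
(70 + 658 + 891 + 875) / 4 = 623.50.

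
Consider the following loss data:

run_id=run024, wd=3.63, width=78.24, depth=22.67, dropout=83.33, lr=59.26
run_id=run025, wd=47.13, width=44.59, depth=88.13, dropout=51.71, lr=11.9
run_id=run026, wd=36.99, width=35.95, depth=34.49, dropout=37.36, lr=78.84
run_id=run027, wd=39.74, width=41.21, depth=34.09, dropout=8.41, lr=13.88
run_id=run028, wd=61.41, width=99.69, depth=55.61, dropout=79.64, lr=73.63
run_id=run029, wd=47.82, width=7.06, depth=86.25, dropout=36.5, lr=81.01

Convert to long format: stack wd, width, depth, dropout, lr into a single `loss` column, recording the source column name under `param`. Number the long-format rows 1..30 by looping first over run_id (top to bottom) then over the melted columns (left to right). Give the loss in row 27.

30 rows total (6 × 5). Row 27: index ⌊(27-1)/5⌋ = 5 into run_id → run029; (27-1) mod 5 = 1 into the melted columns → width.
So row 27 is (run029, width, 7.06); loss = 7.06.

7.06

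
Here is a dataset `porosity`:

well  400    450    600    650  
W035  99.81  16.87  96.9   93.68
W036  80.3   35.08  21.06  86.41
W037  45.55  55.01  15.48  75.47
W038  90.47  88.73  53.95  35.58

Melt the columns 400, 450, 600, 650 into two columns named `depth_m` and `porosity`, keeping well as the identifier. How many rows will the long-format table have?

16

4 well values × 4 melted columns = 16 rows.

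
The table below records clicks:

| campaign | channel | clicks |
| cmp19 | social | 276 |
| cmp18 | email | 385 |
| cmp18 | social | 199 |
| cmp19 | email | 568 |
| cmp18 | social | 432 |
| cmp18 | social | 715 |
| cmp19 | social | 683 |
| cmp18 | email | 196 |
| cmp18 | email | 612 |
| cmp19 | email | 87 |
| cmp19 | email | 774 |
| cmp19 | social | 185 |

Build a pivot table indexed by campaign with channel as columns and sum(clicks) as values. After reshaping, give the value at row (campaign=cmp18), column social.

1346

Rows with campaign=cmp18 and channel=social: clicks values are 199, 432, 715.
199 + 432 + 715 = 1346.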